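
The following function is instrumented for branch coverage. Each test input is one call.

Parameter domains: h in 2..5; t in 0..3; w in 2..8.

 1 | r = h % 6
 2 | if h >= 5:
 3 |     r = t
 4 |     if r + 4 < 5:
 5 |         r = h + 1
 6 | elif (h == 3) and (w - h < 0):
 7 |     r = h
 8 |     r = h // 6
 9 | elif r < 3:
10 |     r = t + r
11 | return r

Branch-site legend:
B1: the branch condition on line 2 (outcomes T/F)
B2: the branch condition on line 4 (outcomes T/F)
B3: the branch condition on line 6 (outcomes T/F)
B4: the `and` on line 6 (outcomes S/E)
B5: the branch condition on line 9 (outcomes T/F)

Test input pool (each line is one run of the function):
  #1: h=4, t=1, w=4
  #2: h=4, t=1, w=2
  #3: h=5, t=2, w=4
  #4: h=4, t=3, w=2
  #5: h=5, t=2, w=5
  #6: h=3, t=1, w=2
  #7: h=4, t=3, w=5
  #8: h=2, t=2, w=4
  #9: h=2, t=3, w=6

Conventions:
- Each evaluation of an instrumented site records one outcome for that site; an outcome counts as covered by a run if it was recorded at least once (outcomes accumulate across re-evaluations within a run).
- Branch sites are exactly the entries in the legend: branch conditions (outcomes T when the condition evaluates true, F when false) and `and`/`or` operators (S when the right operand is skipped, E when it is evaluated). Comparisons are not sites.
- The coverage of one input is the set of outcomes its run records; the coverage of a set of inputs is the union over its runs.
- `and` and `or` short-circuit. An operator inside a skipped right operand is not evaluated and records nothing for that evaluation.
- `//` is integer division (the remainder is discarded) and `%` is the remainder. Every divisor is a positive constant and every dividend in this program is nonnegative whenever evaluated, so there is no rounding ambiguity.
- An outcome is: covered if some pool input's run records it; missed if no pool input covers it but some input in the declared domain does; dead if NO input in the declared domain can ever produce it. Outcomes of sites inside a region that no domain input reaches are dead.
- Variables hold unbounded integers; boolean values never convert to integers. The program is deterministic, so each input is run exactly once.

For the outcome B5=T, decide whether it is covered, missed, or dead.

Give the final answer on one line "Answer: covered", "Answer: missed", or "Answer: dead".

B5=T is recorded by pool input(s) 8, 9 -> covered

Answer: covered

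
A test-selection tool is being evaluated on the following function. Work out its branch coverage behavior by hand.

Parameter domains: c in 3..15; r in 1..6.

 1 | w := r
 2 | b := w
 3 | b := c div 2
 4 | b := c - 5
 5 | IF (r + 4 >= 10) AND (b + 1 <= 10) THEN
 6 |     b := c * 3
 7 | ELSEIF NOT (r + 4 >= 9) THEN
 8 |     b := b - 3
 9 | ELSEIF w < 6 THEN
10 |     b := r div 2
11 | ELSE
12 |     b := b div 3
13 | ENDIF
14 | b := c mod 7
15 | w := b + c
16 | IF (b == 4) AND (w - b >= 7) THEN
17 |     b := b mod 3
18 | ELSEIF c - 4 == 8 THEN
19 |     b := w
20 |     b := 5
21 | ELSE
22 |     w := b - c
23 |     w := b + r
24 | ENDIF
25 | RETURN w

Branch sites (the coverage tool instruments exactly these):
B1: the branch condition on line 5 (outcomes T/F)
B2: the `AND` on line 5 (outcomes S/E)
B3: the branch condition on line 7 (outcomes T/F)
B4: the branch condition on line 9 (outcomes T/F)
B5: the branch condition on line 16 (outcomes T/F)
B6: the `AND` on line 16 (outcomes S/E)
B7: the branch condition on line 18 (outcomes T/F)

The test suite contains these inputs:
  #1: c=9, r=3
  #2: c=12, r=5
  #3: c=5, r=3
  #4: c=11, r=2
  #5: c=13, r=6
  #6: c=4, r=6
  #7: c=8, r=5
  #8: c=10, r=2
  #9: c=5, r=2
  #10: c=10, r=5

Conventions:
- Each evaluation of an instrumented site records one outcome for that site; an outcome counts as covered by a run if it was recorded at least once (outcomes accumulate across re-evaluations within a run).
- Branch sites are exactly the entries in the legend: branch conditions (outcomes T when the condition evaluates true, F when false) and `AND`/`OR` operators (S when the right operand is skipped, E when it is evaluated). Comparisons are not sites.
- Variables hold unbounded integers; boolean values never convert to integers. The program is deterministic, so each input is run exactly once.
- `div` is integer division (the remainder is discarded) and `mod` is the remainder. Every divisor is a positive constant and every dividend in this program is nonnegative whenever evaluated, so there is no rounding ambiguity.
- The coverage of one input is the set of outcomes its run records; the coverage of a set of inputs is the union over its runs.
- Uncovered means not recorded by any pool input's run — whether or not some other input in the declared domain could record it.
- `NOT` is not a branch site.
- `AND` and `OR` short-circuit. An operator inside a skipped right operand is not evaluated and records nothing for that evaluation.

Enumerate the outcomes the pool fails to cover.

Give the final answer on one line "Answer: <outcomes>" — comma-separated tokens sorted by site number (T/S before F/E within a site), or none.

input #1 (c=9, r=3): events B2->S, B1->F, B3->T, B6->S, B5->F, B7->F; covers B1=F, B2=S, B3=T, B5=F, B6=S, B7=F
input #2 (c=12, r=5): events B2->S, B1->F, B3->F, B4->T, B6->S, B5->F, B7->T; covers B1=F, B2=S, B3=F, B4=T, B5=F, B6=S, B7=T
input #3 (c=5, r=3): events B2->S, B1->F, B3->T, B6->S, B5->F, B7->F; covers B1=F, B2=S, B3=T, B5=F, B6=S, B7=F
input #4 (c=11, r=2): events B2->S, B1->F, B3->T, B6->E, B5->T; covers B1=F, B2=S, B3=T, B5=T, B6=E
input #5 (c=13, r=6): events B2->E, B1->T, B6->S, B5->F, B7->F; covers B1=T, B2=E, B5=F, B6=S, B7=F
input #6 (c=4, r=6): events B2->E, B1->T, B6->E, B5->F, B7->F; covers B1=T, B2=E, B5=F, B6=E, B7=F
input #7 (c=8, r=5): events B2->S, B1->F, B3->F, B4->T, B6->S, B5->F, B7->F; covers B1=F, B2=S, B3=F, B4=T, B5=F, B6=S, B7=F
input #8 (c=10, r=2): events B2->S, B1->F, B3->T, B6->S, B5->F, B7->F; covers B1=F, B2=S, B3=T, B5=F, B6=S, B7=F
input #9 (c=5, r=2): events B2->S, B1->F, B3->T, B6->S, B5->F, B7->F; covers B1=F, B2=S, B3=T, B5=F, B6=S, B7=F
input #10 (c=10, r=5): events B2->S, B1->F, B3->F, B4->T, B6->S, B5->F, B7->F; covers B1=F, B2=S, B3=F, B4=T, B5=F, B6=S, B7=F
union over the pool: B1=T, B1=F, B2=S, B2=E, B3=T, B3=F, B4=T, B5=T, B5=F, B6=S, B6=E, B7=T, B7=F
uncovered (1 of 14): B4=F

Answer: B4=F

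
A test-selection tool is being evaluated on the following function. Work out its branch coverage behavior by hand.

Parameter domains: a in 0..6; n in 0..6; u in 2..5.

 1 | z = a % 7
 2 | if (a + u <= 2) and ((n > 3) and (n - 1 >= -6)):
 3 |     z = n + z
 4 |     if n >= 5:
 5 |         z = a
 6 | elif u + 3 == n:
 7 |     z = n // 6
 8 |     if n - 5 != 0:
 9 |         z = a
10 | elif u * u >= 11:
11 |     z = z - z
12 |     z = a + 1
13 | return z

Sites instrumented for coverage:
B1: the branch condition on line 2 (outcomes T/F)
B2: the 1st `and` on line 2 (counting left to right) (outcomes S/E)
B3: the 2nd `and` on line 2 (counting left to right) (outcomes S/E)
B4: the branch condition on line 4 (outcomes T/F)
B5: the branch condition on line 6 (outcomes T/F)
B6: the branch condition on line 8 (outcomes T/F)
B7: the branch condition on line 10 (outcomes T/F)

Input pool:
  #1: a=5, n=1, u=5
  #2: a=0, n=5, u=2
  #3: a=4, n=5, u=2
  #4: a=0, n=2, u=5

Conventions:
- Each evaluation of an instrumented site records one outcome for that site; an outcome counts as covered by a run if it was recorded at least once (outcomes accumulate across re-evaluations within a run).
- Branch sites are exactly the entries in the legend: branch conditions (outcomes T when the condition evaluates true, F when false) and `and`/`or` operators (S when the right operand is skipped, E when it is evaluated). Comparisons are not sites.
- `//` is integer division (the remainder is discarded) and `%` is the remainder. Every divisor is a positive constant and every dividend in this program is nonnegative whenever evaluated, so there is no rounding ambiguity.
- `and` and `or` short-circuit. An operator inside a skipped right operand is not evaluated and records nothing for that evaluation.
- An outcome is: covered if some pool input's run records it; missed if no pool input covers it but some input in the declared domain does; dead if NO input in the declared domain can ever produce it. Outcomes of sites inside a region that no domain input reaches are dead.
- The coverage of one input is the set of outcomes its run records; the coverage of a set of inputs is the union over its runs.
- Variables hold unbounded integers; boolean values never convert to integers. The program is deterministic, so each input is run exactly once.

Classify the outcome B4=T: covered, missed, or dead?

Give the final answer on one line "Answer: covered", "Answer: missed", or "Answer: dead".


B4=T is recorded by pool input(s) 2 -> covered
Answer: covered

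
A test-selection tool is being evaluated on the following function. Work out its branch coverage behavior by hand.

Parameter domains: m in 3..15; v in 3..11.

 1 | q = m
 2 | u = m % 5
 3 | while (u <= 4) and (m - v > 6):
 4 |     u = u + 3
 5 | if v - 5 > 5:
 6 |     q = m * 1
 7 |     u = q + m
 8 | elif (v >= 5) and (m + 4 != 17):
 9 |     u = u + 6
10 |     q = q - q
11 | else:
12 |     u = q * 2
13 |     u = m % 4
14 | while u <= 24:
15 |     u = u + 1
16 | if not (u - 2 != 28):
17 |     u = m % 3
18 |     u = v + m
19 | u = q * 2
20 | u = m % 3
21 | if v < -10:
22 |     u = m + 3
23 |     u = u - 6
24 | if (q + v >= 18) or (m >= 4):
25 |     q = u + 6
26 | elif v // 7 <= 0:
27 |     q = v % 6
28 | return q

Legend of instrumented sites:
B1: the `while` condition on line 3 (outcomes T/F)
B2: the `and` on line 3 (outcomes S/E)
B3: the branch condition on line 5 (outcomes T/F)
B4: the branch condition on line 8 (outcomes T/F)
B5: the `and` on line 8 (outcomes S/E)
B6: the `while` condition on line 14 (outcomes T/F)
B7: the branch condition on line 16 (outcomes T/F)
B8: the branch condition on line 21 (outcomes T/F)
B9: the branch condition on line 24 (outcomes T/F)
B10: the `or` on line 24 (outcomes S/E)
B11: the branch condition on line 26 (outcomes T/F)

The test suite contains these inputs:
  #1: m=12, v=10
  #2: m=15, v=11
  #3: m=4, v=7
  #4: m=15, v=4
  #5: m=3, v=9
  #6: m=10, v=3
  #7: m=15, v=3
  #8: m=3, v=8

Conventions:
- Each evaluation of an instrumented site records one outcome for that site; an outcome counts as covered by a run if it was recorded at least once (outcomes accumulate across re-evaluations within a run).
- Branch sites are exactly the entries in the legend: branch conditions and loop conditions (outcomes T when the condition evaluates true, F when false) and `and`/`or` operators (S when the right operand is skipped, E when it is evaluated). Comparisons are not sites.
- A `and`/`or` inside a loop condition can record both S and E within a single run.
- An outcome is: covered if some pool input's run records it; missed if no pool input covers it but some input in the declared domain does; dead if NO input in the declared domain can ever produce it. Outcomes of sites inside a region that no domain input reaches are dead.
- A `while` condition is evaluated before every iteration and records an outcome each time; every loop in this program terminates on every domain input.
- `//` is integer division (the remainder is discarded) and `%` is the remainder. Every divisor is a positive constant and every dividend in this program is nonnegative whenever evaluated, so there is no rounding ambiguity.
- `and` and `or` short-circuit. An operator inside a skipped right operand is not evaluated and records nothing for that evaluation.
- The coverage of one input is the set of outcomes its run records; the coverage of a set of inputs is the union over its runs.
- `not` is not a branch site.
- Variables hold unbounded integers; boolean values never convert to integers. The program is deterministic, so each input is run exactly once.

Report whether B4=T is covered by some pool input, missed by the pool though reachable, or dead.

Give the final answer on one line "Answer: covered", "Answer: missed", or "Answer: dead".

B4=T is recorded by pool input(s) 1, 3, 5, 8 -> covered

Answer: covered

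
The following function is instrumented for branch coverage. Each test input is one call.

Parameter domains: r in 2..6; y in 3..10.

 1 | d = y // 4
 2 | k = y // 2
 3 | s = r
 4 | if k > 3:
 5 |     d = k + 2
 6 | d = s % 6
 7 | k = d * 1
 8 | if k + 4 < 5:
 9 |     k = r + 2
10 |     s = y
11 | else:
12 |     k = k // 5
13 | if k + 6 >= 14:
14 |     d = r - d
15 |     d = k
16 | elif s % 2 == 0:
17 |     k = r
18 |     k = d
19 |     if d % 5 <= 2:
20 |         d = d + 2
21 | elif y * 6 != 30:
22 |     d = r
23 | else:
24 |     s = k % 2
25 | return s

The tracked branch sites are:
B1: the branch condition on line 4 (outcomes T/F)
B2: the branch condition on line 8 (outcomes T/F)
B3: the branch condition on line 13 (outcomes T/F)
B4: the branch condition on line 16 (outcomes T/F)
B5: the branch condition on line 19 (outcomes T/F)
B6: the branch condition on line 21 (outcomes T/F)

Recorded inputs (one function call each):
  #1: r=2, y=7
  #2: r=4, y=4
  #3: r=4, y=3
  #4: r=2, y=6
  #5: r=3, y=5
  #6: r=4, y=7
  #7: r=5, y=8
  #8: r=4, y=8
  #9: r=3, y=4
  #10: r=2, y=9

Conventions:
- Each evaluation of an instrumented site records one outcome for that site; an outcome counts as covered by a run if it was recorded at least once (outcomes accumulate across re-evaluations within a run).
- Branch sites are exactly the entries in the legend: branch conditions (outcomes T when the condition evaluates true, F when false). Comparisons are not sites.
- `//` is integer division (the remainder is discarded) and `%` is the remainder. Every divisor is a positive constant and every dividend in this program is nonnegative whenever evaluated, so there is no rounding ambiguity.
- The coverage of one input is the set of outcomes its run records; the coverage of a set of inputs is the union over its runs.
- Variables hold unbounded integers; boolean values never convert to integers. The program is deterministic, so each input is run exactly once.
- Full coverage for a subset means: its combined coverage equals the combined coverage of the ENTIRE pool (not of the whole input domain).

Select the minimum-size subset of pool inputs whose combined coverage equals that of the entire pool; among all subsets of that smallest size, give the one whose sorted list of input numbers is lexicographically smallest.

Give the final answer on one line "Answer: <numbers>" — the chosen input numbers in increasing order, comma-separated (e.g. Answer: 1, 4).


#1 (r=2, y=7) -> B1->F, B2->F, B3->F, B4->T, B5->T; covered: B1=F, B2=F, B3=F, B4=T, B5=T
#2 (r=4, y=4) -> B1->F, B2->F, B3->F, B4->T, B5->F; covered: B1=F, B2=F, B3=F, B4=T, B5=F
#3 (r=4, y=3) -> B1->F, B2->F, B3->F, B4->T, B5->F; covered: B1=F, B2=F, B3=F, B4=T, B5=F
#4 (r=2, y=6) -> B1->F, B2->F, B3->F, B4->T, B5->T; covered: B1=F, B2=F, B3=F, B4=T, B5=T
#5 (r=3, y=5) -> B1->F, B2->F, B3->F, B4->F, B6->F; covered: B1=F, B2=F, B3=F, B4=F, B6=F
#6 (r=4, y=7) -> B1->F, B2->F, B3->F, B4->T, B5->F; covered: B1=F, B2=F, B3=F, B4=T, B5=F
#7 (r=5, y=8) -> B1->T, B2->F, B3->F, B4->F, B6->T; covered: B1=T, B2=F, B3=F, B4=F, B6=T
#8 (r=4, y=8) -> B1->T, B2->F, B3->F, B4->T, B5->F; covered: B1=T, B2=F, B3=F, B4=T, B5=F
#9 (r=3, y=4) -> B1->F, B2->F, B3->F, B4->F, B6->T; covered: B1=F, B2=F, B3=F, B4=F, B6=T
#10 (r=2, y=9) -> B1->T, B2->F, B3->F, B4->T, B5->T; covered: B1=T, B2=F, B3=F, B4=T, B5=T
together the pool reaches 10 outcomes: B1=T, B1=F, B2=F, B3=F, B4=T, B4=F, B5=T, B5=F, B6=T, B6=F
size 1 is not enough: best union over all size-1 subsets is 5/10
size 2 is not enough: best union over all size-2 subsets is 8/10
size 3 is not enough: best union over all size-3 subsets is 9/10
the canonical winner is {1, 2, 5, 7}: size 4, full 10-outcome coverage, earliest index list among size-4 covers
Answer: 1, 2, 5, 7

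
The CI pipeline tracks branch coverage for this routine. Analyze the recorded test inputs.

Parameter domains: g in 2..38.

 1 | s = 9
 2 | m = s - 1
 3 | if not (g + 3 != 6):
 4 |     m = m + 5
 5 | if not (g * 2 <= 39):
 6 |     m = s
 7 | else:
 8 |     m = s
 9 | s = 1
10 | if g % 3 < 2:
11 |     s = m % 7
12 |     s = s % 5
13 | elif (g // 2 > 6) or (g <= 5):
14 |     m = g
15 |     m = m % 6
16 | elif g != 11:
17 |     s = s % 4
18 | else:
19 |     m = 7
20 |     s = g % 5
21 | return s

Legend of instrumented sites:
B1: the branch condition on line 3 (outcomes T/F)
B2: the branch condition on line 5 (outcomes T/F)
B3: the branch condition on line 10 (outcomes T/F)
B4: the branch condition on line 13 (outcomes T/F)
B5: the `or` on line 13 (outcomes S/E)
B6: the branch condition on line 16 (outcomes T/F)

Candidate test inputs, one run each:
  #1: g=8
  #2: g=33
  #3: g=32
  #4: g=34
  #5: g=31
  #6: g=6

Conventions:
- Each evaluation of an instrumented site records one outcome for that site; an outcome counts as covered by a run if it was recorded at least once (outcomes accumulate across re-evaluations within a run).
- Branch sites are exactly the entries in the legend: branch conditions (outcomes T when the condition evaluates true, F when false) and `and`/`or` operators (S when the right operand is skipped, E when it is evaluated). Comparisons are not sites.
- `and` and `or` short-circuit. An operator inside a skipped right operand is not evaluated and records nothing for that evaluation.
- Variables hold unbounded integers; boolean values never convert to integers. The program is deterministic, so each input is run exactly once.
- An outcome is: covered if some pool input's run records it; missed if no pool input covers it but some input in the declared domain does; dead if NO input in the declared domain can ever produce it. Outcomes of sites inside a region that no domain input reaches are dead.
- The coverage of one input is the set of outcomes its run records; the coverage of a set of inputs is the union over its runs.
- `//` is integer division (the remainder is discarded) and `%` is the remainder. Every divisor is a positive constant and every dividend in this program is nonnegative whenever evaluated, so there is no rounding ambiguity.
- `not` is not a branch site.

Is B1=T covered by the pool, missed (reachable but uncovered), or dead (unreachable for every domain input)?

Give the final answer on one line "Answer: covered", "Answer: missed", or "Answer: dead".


no pool input records B1=T
but domain input (g=3) does record it -> reachable, so missed
Answer: missed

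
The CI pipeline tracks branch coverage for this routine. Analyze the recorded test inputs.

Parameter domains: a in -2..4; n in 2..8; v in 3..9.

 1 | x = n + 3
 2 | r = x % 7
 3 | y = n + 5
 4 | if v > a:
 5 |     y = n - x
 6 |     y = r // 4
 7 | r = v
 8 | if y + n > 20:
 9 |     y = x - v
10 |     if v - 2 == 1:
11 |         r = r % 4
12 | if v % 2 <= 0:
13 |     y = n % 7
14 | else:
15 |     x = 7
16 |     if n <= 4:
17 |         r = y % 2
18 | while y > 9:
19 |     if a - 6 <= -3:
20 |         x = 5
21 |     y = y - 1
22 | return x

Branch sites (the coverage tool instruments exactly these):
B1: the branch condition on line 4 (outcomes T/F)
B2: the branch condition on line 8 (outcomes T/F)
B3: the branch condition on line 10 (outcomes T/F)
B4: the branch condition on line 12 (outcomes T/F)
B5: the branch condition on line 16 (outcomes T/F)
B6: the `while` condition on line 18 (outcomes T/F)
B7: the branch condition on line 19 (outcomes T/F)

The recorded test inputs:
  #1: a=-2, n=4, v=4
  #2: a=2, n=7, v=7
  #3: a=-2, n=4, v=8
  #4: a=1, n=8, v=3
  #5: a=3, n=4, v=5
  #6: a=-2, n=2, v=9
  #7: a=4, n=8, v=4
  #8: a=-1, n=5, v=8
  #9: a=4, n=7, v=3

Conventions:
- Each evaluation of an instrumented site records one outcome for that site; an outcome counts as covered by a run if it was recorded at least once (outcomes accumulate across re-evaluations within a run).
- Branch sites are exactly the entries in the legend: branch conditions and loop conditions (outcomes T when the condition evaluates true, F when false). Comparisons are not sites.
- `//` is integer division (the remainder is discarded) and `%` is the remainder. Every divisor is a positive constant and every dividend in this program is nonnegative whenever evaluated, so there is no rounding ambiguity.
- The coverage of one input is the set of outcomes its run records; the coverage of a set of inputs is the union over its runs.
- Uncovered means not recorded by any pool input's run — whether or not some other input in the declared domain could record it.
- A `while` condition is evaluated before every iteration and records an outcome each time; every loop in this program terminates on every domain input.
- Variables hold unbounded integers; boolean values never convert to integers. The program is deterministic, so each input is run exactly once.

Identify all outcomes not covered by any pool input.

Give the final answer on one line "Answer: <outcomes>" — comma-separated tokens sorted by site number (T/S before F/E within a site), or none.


#1 (a=-2, n=4, v=4) -> covered: B1=T, B2=F, B4=T, B6=F
#2 (a=2, n=7, v=7) -> covered: B1=T, B2=F, B4=F, B5=F, B6=F
#3 (a=-2, n=4, v=8) -> covered: B1=T, B2=F, B4=T, B6=F
#4 (a=1, n=8, v=3) -> covered: B1=T, B2=F, B4=F, B5=F, B6=F
#5 (a=3, n=4, v=5) -> covered: B1=T, B2=F, B4=F, B5=T, B6=F
#6 (a=-2, n=2, v=9) -> covered: B1=T, B2=F, B4=F, B5=T, B6=F
#7 (a=4, n=8, v=4) -> covered: B1=F, B2=T, B3=F, B4=T, B6=F
#8 (a=-1, n=5, v=8) -> covered: B1=T, B2=F, B4=T, B6=F
#9 (a=4, n=7, v=3) -> covered: B1=F, B2=F, B4=F, B5=F, B6=T, B6=F, B7=F
union over the pool: B1=T, B1=F, B2=T, B2=F, B3=F, B4=T, B4=F, B5=T, B5=F, B6=T, B6=F, B7=F
uncovered (2 of 14): B3=T, B7=T
Answer: B3=T, B7=T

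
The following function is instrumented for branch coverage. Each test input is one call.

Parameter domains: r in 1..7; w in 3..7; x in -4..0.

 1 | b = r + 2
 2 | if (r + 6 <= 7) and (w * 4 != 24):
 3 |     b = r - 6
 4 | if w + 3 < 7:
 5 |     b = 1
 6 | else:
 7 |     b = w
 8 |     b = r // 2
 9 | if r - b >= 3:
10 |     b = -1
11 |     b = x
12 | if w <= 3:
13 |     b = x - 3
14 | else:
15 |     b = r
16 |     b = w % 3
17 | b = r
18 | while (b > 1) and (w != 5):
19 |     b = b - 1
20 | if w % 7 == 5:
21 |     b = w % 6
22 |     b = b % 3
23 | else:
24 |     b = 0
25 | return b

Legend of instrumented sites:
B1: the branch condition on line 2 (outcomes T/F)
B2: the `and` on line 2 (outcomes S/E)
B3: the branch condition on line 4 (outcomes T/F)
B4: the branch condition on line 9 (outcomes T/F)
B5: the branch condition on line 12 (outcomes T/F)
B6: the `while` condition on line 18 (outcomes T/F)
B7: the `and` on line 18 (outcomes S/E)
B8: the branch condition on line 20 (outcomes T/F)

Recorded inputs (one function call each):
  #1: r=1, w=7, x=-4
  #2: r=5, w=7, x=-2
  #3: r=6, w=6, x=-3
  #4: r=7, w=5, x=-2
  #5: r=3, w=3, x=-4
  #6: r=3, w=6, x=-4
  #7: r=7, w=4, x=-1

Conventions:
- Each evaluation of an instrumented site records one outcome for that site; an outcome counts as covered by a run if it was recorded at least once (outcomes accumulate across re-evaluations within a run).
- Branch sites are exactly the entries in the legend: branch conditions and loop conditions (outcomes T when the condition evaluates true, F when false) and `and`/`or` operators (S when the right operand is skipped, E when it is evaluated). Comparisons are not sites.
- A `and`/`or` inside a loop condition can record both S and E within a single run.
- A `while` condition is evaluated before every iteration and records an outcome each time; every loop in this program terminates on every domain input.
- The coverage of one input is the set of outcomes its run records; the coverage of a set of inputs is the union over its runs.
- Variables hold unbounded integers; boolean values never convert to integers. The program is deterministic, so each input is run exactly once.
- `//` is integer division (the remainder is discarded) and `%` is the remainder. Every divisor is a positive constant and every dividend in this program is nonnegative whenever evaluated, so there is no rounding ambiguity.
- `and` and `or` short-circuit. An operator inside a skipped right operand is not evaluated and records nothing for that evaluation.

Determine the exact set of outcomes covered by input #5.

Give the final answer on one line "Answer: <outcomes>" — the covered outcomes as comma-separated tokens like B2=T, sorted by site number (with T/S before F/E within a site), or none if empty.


Simulating input #5 (r=3, w=3, x=-4) step by step:
  B2->S, B1->F, B3->T, B4->F, B5->T, B7->E, B6->T, B7->E, B6->T, B7->S
  B6->F, B8->F
deduplicating events, the covered set is: B1=F, B2=S, B3=T, B4=F, B5=T, B6=T, B6=F, B7=S, B7=E, B8=F
Answer: B1=F, B2=S, B3=T, B4=F, B5=T, B6=T, B6=F, B7=S, B7=E, B8=F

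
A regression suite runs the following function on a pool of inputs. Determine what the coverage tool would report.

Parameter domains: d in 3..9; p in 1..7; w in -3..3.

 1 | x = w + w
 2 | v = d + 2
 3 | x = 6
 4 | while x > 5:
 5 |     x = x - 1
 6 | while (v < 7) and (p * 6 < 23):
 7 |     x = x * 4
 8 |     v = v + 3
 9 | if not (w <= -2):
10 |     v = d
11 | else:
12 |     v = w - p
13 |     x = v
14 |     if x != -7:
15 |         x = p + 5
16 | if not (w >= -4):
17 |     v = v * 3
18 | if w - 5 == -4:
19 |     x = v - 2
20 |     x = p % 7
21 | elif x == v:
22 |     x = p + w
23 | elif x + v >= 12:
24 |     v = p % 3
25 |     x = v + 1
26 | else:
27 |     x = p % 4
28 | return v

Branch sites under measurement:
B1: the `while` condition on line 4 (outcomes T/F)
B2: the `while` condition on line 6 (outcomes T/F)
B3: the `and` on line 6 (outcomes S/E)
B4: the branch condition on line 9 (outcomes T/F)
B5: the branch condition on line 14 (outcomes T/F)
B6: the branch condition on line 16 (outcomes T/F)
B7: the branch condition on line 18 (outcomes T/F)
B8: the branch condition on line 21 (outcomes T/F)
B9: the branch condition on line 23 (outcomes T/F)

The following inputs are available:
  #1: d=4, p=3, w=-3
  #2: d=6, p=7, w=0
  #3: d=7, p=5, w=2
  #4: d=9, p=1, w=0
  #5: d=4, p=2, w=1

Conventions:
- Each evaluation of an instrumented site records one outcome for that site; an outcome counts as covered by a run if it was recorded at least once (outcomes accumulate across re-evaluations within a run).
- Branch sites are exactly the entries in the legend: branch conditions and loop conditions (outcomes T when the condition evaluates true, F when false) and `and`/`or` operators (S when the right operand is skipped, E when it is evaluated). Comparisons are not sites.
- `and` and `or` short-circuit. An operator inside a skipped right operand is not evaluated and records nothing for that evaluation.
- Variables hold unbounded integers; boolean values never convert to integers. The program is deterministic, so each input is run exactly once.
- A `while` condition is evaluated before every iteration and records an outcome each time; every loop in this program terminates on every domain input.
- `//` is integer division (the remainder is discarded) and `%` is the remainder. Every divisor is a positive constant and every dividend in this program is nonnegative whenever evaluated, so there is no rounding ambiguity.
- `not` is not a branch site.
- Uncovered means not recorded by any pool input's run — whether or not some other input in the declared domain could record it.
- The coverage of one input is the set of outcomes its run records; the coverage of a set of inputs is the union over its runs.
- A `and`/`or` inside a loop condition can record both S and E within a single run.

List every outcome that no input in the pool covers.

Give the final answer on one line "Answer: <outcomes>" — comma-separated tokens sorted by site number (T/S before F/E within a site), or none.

run #1 (d=4, p=3, w=-3) runs B1->T, B1->F, B3->E, B2->T, B3->S, B2->F, B4->F, B5->T, B6->F, B7->F, B8->F, B9->F; records B1=T, B1=F, B2=T, B2=F, B3=S, B3=E, B4=F, B5=T, B6=F, B7=F, B8=F, B9=F
run #2 (d=6, p=7, w=0) runs B1->T, B1->F, B3->S, B2->F, B4->T, B6->F, B7->F, B8->F, B9->F; records B1=T, B1=F, B2=F, B3=S, B4=T, B6=F, B7=F, B8=F, B9=F
run #3 (d=7, p=5, w=2) runs B1->T, B1->F, B3->S, B2->F, B4->T, B6->F, B7->F, B8->F, B9->T; records B1=T, B1=F, B2=F, B3=S, B4=T, B6=F, B7=F, B8=F, B9=T
run #4 (d=9, p=1, w=0) runs B1->T, B1->F, B3->S, B2->F, B4->T, B6->F, B7->F, B8->F, B9->T; records B1=T, B1=F, B2=F, B3=S, B4=T, B6=F, B7=F, B8=F, B9=T
run #5 (d=4, p=2, w=1) runs B1->T, B1->F, B3->E, B2->T, B3->S, B2->F, B4->T, B6->F, B7->T; records B1=T, B1=F, B2=T, B2=F, B3=S, B3=E, B4=T, B6=F, B7=T
union over the pool: B1=T, B1=F, B2=T, B2=F, B3=S, B3=E, B4=T, B4=F, B5=T, B6=F, B7=T, B7=F, B8=F, B9=T, B9=F
uncovered (3 of 18): B5=F, B6=T, B8=T

Answer: B5=F, B6=T, B8=T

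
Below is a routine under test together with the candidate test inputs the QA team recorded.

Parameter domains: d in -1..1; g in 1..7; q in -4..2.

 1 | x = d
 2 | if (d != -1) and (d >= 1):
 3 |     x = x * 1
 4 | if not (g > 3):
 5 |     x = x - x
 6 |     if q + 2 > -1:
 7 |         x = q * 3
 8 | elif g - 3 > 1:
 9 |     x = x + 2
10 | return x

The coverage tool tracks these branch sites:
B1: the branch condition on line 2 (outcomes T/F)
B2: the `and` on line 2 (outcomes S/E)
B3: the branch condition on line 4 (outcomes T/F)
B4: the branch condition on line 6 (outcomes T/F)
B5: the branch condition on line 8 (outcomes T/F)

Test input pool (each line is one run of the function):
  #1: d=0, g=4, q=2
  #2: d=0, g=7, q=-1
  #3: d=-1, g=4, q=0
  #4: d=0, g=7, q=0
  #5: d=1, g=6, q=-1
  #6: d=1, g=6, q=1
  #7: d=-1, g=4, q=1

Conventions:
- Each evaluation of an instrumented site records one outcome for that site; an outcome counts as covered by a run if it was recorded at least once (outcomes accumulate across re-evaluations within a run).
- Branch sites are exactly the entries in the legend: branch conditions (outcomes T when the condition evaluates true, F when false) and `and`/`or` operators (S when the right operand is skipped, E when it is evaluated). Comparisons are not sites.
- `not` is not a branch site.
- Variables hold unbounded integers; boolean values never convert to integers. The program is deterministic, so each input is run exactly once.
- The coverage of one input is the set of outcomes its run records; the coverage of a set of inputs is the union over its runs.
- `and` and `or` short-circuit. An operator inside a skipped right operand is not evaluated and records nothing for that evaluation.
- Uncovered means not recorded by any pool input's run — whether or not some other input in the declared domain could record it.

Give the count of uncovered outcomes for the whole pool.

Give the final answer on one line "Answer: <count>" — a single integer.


run #1 (d=0, g=4, q=2) records B1=F, B2=E, B3=F, B5=F
run #2 (d=0, g=7, q=-1) records B1=F, B2=E, B3=F, B5=T
run #3 (d=-1, g=4, q=0) records B1=F, B2=S, B3=F, B5=F
run #4 (d=0, g=7, q=0) records B1=F, B2=E, B3=F, B5=T
run #5 (d=1, g=6, q=-1) records B1=T, B2=E, B3=F, B5=T
run #6 (d=1, g=6, q=1) records B1=T, B2=E, B3=F, B5=T
run #7 (d=-1, g=4, q=1) records B1=F, B2=S, B3=F, B5=F
union over the pool: B1=T, B1=F, B2=S, B2=E, B3=F, B5=T, B5=F
uncovered (3 of 10): B3=T, B4=T, B4=F
Answer: 3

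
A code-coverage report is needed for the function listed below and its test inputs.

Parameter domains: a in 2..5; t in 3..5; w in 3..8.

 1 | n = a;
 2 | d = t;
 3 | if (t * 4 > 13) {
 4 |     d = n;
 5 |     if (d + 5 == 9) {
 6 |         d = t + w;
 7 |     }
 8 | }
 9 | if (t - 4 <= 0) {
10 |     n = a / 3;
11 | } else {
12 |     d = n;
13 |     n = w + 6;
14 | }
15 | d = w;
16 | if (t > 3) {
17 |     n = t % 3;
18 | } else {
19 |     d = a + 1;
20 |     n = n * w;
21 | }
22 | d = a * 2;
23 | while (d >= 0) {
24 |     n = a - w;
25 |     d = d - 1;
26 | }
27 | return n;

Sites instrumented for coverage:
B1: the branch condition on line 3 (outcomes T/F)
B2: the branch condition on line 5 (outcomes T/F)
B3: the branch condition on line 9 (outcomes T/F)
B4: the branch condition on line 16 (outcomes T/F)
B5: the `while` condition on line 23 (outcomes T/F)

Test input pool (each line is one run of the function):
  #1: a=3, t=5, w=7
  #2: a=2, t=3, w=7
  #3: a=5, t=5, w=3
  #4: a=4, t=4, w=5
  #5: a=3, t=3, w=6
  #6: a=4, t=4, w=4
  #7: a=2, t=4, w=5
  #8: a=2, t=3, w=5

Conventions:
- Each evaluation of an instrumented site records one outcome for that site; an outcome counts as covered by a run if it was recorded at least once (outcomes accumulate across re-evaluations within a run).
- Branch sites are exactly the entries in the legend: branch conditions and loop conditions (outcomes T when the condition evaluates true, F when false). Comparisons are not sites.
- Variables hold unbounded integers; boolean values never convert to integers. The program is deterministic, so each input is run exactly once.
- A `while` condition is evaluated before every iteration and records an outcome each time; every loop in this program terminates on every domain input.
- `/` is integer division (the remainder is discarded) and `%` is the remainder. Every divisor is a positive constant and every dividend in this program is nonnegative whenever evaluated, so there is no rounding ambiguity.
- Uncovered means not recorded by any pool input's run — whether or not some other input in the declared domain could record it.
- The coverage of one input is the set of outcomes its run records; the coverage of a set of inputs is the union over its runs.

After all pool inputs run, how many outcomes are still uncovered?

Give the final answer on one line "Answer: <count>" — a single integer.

input #1 (a=3, t=5, w=7): events B1->T, B2->F, B3->F, B4->T, B5->T, B5->T, B5->T, B5->T, B5->T, B5->T, B5->T, B5->F; covers B1=T, B2=F, B3=F, B4=T, B5=T, B5=F
input #2 (a=2, t=3, w=7): events B1->F, B3->T, B4->F, B5->T, B5->T, B5->T, B5->T, B5->T, B5->F; covers B1=F, B3=T, B4=F, B5=T, B5=F
input #3 (a=5, t=5, w=3): events B1->T, B2->F, B3->F, B4->T, B5->T, B5->T, B5->T, B5->T, B5->T, B5->T, B5->T, B5->T, B5->T, B5->T, ...; covers B1=T, B2=F, B3=F, B4=T, B5=T, B5=F
input #4 (a=4, t=4, w=5): events B1->T, B2->T, B3->T, B4->T, B5->T, B5->T, B5->T, B5->T, B5->T, B5->T, B5->T, B5->T, B5->T, B5->F; covers B1=T, B2=T, B3=T, B4=T, B5=T, B5=F
input #5 (a=3, t=3, w=6): events B1->F, B3->T, B4->F, B5->T, B5->T, B5->T, B5->T, B5->T, B5->T, B5->T, B5->F; covers B1=F, B3=T, B4=F, B5=T, B5=F
input #6 (a=4, t=4, w=4): events B1->T, B2->T, B3->T, B4->T, B5->T, B5->T, B5->T, B5->T, B5->T, B5->T, B5->T, B5->T, B5->T, B5->F; covers B1=T, B2=T, B3=T, B4=T, B5=T, B5=F
input #7 (a=2, t=4, w=5): events B1->T, B2->F, B3->T, B4->T, B5->T, B5->T, B5->T, B5->T, B5->T, B5->F; covers B1=T, B2=F, B3=T, B4=T, B5=T, B5=F
input #8 (a=2, t=3, w=5): events B1->F, B3->T, B4->F, B5->T, B5->T, B5->T, B5->T, B5->T, B5->F; covers B1=F, B3=T, B4=F, B5=T, B5=F
union over the pool: B1=T, B1=F, B2=T, B2=F, B3=T, B3=F, B4=T, B4=F, B5=T, B5=F
uncovered (0 of 10): none

Answer: 0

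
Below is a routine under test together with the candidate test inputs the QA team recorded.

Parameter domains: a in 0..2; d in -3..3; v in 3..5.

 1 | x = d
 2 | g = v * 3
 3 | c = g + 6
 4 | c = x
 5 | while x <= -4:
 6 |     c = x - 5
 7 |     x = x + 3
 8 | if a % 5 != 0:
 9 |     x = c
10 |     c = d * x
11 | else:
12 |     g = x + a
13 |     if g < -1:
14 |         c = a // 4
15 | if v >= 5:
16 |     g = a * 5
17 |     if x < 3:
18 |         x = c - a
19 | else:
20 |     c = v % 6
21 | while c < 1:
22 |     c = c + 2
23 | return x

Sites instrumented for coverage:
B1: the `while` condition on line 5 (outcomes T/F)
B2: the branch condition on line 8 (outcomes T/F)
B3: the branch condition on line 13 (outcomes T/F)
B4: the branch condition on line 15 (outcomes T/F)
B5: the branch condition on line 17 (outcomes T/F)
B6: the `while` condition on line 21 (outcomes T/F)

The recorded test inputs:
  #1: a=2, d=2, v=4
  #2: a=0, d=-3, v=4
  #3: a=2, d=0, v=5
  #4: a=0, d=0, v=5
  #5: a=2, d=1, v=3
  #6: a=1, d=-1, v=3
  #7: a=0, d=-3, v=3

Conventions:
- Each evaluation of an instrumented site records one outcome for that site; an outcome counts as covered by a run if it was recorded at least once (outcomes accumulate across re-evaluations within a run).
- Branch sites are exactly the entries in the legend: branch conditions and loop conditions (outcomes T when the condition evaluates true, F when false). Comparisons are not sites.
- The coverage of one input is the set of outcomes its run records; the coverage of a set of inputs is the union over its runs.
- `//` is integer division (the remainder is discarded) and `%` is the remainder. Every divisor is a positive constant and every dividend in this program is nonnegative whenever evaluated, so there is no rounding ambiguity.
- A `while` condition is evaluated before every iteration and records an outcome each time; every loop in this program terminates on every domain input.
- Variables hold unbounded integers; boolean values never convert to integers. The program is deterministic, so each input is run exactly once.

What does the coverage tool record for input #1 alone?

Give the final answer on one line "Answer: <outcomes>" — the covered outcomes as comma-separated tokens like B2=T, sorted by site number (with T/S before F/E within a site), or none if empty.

Tracing the run of input #1 (a=2, d=2, v=4):
  B1->F, B2->T, B4->F, B6->F
distinct outcomes covered: B1=F, B2=T, B4=F, B6=F

Answer: B1=F, B2=T, B4=F, B6=F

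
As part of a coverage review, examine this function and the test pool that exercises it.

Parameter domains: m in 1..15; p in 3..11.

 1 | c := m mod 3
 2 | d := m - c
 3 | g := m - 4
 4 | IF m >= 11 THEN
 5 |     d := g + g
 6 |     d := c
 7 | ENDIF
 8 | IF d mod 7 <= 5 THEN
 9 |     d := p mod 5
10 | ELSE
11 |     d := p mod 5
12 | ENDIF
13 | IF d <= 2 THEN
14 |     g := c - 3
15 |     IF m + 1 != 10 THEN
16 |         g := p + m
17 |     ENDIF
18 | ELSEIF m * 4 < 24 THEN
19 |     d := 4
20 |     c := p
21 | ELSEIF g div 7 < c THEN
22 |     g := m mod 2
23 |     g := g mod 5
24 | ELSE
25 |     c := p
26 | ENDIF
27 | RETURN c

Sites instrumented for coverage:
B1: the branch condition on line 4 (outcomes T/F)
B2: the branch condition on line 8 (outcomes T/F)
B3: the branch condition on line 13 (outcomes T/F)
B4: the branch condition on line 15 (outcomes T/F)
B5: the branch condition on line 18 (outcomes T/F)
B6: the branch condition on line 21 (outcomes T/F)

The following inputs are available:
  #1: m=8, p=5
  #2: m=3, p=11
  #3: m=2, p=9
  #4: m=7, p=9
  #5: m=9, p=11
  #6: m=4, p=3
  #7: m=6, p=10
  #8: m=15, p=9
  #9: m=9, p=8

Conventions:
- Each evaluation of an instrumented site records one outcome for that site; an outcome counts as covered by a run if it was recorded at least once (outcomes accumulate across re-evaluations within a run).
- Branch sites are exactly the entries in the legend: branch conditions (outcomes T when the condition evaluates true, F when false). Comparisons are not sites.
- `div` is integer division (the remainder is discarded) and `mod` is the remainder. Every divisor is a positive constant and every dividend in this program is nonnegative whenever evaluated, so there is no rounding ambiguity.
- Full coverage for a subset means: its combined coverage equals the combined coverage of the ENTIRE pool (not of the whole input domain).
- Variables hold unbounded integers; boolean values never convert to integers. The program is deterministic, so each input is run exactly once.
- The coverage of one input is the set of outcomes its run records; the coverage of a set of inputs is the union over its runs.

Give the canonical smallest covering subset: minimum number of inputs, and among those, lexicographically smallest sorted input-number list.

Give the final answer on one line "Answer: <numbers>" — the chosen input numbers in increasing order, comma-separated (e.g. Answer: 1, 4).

run #1 (m=8, p=5) runs B1->F, B2->F, B3->T, B4->T; records B1=F, B2=F, B3=T, B4=T
run #2 (m=3, p=11) runs B1->F, B2->T, B3->T, B4->T; records B1=F, B2=T, B3=T, B4=T
run #3 (m=2, p=9) runs B1->F, B2->T, B3->F, B5->T; records B1=F, B2=T, B3=F, B5=T
run #4 (m=7, p=9) runs B1->F, B2->F, B3->F, B5->F, B6->T; records B1=F, B2=F, B3=F, B5=F, B6=T
run #5 (m=9, p=11) runs B1->F, B2->T, B3->T, B4->F; records B1=F, B2=T, B3=T, B4=F
run #6 (m=4, p=3) runs B1->F, B2->T, B3->F, B5->T; records B1=F, B2=T, B3=F, B5=T
run #7 (m=6, p=10) runs B1->F, B2->F, B3->T, B4->T; records B1=F, B2=F, B3=T, B4=T
run #8 (m=15, p=9) runs B1->T, B2->T, B3->F, B5->F, B6->F; records B1=T, B2=T, B3=F, B5=F, B6=F
run #9 (m=9, p=8) runs B1->F, B2->T, B3->F, B5->F, B6->F; records B1=F, B2=T, B3=F, B5=F, B6=F
the full pool covers 12 outcomes: B1=T, B1=F, B2=T, B2=F, B3=T, B3=F, B4=T, B4=F, B5=T, B5=F, B6=T, B6=F
no size-1 subset reaches all 12 outcomes (best union: 5/12)
no size-2 subset reaches all 12 outcomes (best union: 9/12)
no size-3 subset reaches all 12 outcomes (best union: 10/12)
no size-4 subset reaches all 12 outcomes (best union: 11/12)
the canonical winner is {1, 3, 4, 5, 8}: size 5, full 12-outcome coverage, earliest index list among size-5 covers

Answer: 1, 3, 4, 5, 8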